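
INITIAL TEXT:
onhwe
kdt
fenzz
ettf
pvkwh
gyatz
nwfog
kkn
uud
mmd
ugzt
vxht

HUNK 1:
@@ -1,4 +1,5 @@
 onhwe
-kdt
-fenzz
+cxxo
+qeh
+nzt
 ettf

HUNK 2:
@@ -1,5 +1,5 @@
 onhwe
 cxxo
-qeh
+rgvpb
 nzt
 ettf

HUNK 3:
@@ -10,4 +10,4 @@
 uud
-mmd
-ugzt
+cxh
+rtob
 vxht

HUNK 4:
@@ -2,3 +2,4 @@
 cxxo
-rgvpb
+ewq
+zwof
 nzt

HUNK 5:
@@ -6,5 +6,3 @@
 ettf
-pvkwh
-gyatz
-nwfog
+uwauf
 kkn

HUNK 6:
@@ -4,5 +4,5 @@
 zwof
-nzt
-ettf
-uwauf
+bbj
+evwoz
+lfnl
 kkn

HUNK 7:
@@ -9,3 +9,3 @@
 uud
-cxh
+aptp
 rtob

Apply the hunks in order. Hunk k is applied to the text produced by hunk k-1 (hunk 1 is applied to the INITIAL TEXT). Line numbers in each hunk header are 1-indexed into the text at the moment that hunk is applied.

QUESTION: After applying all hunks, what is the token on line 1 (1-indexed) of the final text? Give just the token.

Answer: onhwe

Derivation:
Hunk 1: at line 1 remove [kdt,fenzz] add [cxxo,qeh,nzt] -> 13 lines: onhwe cxxo qeh nzt ettf pvkwh gyatz nwfog kkn uud mmd ugzt vxht
Hunk 2: at line 1 remove [qeh] add [rgvpb] -> 13 lines: onhwe cxxo rgvpb nzt ettf pvkwh gyatz nwfog kkn uud mmd ugzt vxht
Hunk 3: at line 10 remove [mmd,ugzt] add [cxh,rtob] -> 13 lines: onhwe cxxo rgvpb nzt ettf pvkwh gyatz nwfog kkn uud cxh rtob vxht
Hunk 4: at line 2 remove [rgvpb] add [ewq,zwof] -> 14 lines: onhwe cxxo ewq zwof nzt ettf pvkwh gyatz nwfog kkn uud cxh rtob vxht
Hunk 5: at line 6 remove [pvkwh,gyatz,nwfog] add [uwauf] -> 12 lines: onhwe cxxo ewq zwof nzt ettf uwauf kkn uud cxh rtob vxht
Hunk 6: at line 4 remove [nzt,ettf,uwauf] add [bbj,evwoz,lfnl] -> 12 lines: onhwe cxxo ewq zwof bbj evwoz lfnl kkn uud cxh rtob vxht
Hunk 7: at line 9 remove [cxh] add [aptp] -> 12 lines: onhwe cxxo ewq zwof bbj evwoz lfnl kkn uud aptp rtob vxht
Final line 1: onhwe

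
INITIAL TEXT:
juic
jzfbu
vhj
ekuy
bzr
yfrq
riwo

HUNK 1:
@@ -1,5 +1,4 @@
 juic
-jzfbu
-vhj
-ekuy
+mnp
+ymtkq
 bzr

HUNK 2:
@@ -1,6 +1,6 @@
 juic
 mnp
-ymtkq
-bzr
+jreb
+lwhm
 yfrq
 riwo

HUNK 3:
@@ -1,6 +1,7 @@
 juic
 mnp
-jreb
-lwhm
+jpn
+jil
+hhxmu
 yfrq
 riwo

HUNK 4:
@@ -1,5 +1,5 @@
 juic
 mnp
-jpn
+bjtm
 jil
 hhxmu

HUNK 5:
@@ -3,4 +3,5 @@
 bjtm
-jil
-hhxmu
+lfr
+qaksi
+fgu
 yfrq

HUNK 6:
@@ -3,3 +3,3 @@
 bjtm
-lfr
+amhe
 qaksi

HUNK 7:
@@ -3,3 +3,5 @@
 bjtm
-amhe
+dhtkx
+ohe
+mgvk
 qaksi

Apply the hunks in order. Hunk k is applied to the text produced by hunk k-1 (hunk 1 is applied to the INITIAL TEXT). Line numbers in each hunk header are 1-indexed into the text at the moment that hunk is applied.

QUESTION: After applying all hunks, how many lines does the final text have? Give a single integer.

Answer: 10

Derivation:
Hunk 1: at line 1 remove [jzfbu,vhj,ekuy] add [mnp,ymtkq] -> 6 lines: juic mnp ymtkq bzr yfrq riwo
Hunk 2: at line 1 remove [ymtkq,bzr] add [jreb,lwhm] -> 6 lines: juic mnp jreb lwhm yfrq riwo
Hunk 3: at line 1 remove [jreb,lwhm] add [jpn,jil,hhxmu] -> 7 lines: juic mnp jpn jil hhxmu yfrq riwo
Hunk 4: at line 1 remove [jpn] add [bjtm] -> 7 lines: juic mnp bjtm jil hhxmu yfrq riwo
Hunk 5: at line 3 remove [jil,hhxmu] add [lfr,qaksi,fgu] -> 8 lines: juic mnp bjtm lfr qaksi fgu yfrq riwo
Hunk 6: at line 3 remove [lfr] add [amhe] -> 8 lines: juic mnp bjtm amhe qaksi fgu yfrq riwo
Hunk 7: at line 3 remove [amhe] add [dhtkx,ohe,mgvk] -> 10 lines: juic mnp bjtm dhtkx ohe mgvk qaksi fgu yfrq riwo
Final line count: 10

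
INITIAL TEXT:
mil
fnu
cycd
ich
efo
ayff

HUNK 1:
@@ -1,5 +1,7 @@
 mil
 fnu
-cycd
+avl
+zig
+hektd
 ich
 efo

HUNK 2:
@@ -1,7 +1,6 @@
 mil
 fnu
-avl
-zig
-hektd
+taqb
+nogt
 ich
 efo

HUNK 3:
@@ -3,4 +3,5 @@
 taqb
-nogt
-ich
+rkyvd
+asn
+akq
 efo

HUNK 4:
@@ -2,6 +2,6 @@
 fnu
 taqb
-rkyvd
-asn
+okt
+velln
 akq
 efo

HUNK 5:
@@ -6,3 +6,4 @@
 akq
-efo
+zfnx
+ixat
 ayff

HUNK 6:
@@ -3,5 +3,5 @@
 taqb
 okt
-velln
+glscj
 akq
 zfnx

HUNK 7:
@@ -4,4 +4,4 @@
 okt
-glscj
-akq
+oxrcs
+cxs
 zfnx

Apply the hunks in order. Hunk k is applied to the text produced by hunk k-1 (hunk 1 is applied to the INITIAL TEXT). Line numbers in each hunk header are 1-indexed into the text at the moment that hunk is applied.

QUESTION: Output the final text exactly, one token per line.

Answer: mil
fnu
taqb
okt
oxrcs
cxs
zfnx
ixat
ayff

Derivation:
Hunk 1: at line 1 remove [cycd] add [avl,zig,hektd] -> 8 lines: mil fnu avl zig hektd ich efo ayff
Hunk 2: at line 1 remove [avl,zig,hektd] add [taqb,nogt] -> 7 lines: mil fnu taqb nogt ich efo ayff
Hunk 3: at line 3 remove [nogt,ich] add [rkyvd,asn,akq] -> 8 lines: mil fnu taqb rkyvd asn akq efo ayff
Hunk 4: at line 2 remove [rkyvd,asn] add [okt,velln] -> 8 lines: mil fnu taqb okt velln akq efo ayff
Hunk 5: at line 6 remove [efo] add [zfnx,ixat] -> 9 lines: mil fnu taqb okt velln akq zfnx ixat ayff
Hunk 6: at line 3 remove [velln] add [glscj] -> 9 lines: mil fnu taqb okt glscj akq zfnx ixat ayff
Hunk 7: at line 4 remove [glscj,akq] add [oxrcs,cxs] -> 9 lines: mil fnu taqb okt oxrcs cxs zfnx ixat ayff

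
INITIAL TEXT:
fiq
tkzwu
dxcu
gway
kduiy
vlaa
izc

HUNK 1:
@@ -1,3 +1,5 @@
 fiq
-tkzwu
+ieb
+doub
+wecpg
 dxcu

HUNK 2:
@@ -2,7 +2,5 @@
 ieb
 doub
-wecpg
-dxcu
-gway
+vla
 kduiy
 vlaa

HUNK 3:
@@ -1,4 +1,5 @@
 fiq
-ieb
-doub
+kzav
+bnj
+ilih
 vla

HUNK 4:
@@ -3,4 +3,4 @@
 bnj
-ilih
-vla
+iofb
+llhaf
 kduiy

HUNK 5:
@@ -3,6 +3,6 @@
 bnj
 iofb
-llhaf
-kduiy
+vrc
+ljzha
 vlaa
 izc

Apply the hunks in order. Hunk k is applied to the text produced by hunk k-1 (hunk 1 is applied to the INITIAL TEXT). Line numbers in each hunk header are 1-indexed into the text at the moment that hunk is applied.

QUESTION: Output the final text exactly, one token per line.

Answer: fiq
kzav
bnj
iofb
vrc
ljzha
vlaa
izc

Derivation:
Hunk 1: at line 1 remove [tkzwu] add [ieb,doub,wecpg] -> 9 lines: fiq ieb doub wecpg dxcu gway kduiy vlaa izc
Hunk 2: at line 2 remove [wecpg,dxcu,gway] add [vla] -> 7 lines: fiq ieb doub vla kduiy vlaa izc
Hunk 3: at line 1 remove [ieb,doub] add [kzav,bnj,ilih] -> 8 lines: fiq kzav bnj ilih vla kduiy vlaa izc
Hunk 4: at line 3 remove [ilih,vla] add [iofb,llhaf] -> 8 lines: fiq kzav bnj iofb llhaf kduiy vlaa izc
Hunk 5: at line 3 remove [llhaf,kduiy] add [vrc,ljzha] -> 8 lines: fiq kzav bnj iofb vrc ljzha vlaa izc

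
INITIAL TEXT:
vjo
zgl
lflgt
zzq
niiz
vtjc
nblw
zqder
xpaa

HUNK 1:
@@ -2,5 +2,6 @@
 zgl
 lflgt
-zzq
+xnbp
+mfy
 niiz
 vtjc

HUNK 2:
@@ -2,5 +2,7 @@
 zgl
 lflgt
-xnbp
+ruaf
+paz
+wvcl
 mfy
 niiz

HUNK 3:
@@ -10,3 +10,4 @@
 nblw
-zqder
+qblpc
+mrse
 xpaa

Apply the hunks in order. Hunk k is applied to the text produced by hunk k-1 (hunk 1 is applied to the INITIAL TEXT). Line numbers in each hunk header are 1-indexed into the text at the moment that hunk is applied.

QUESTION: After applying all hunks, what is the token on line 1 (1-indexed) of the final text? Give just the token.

Hunk 1: at line 2 remove [zzq] add [xnbp,mfy] -> 10 lines: vjo zgl lflgt xnbp mfy niiz vtjc nblw zqder xpaa
Hunk 2: at line 2 remove [xnbp] add [ruaf,paz,wvcl] -> 12 lines: vjo zgl lflgt ruaf paz wvcl mfy niiz vtjc nblw zqder xpaa
Hunk 3: at line 10 remove [zqder] add [qblpc,mrse] -> 13 lines: vjo zgl lflgt ruaf paz wvcl mfy niiz vtjc nblw qblpc mrse xpaa
Final line 1: vjo

Answer: vjo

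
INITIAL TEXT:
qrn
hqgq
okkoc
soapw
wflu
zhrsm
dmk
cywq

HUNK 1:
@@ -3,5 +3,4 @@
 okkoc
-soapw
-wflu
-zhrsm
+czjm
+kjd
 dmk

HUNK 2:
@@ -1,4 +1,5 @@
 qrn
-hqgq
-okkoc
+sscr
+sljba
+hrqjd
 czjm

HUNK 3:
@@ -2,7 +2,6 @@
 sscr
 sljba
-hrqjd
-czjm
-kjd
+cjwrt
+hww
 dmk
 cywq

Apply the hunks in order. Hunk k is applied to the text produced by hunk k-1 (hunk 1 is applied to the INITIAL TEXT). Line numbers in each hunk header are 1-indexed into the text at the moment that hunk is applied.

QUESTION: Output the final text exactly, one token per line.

Hunk 1: at line 3 remove [soapw,wflu,zhrsm] add [czjm,kjd] -> 7 lines: qrn hqgq okkoc czjm kjd dmk cywq
Hunk 2: at line 1 remove [hqgq,okkoc] add [sscr,sljba,hrqjd] -> 8 lines: qrn sscr sljba hrqjd czjm kjd dmk cywq
Hunk 3: at line 2 remove [hrqjd,czjm,kjd] add [cjwrt,hww] -> 7 lines: qrn sscr sljba cjwrt hww dmk cywq

Answer: qrn
sscr
sljba
cjwrt
hww
dmk
cywq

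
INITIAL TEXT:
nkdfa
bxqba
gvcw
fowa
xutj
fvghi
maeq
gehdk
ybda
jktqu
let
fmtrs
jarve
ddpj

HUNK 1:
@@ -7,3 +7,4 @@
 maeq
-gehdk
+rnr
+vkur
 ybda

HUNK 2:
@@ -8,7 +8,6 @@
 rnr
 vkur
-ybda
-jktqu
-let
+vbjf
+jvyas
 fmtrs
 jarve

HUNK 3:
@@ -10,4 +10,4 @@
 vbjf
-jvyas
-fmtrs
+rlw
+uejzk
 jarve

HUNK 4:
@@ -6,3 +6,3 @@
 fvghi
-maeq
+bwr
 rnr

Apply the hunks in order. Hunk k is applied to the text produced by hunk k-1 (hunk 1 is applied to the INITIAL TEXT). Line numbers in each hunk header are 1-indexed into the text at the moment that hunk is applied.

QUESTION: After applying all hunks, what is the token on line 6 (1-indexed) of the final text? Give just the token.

Hunk 1: at line 7 remove [gehdk] add [rnr,vkur] -> 15 lines: nkdfa bxqba gvcw fowa xutj fvghi maeq rnr vkur ybda jktqu let fmtrs jarve ddpj
Hunk 2: at line 8 remove [ybda,jktqu,let] add [vbjf,jvyas] -> 14 lines: nkdfa bxqba gvcw fowa xutj fvghi maeq rnr vkur vbjf jvyas fmtrs jarve ddpj
Hunk 3: at line 10 remove [jvyas,fmtrs] add [rlw,uejzk] -> 14 lines: nkdfa bxqba gvcw fowa xutj fvghi maeq rnr vkur vbjf rlw uejzk jarve ddpj
Hunk 4: at line 6 remove [maeq] add [bwr] -> 14 lines: nkdfa bxqba gvcw fowa xutj fvghi bwr rnr vkur vbjf rlw uejzk jarve ddpj
Final line 6: fvghi

Answer: fvghi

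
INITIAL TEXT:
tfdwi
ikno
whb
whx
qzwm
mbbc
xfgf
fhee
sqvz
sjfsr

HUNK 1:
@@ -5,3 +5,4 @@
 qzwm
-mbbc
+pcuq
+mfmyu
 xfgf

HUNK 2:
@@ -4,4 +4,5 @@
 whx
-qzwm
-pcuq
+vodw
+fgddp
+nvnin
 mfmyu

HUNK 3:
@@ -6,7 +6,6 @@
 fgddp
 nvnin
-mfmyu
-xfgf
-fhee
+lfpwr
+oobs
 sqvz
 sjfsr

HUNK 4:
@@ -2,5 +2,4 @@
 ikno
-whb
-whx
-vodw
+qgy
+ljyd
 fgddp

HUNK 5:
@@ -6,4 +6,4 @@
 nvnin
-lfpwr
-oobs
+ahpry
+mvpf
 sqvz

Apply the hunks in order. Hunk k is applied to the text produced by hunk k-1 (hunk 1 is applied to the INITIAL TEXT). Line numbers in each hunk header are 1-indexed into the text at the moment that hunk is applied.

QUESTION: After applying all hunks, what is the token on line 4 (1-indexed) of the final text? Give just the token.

Hunk 1: at line 5 remove [mbbc] add [pcuq,mfmyu] -> 11 lines: tfdwi ikno whb whx qzwm pcuq mfmyu xfgf fhee sqvz sjfsr
Hunk 2: at line 4 remove [qzwm,pcuq] add [vodw,fgddp,nvnin] -> 12 lines: tfdwi ikno whb whx vodw fgddp nvnin mfmyu xfgf fhee sqvz sjfsr
Hunk 3: at line 6 remove [mfmyu,xfgf,fhee] add [lfpwr,oobs] -> 11 lines: tfdwi ikno whb whx vodw fgddp nvnin lfpwr oobs sqvz sjfsr
Hunk 4: at line 2 remove [whb,whx,vodw] add [qgy,ljyd] -> 10 lines: tfdwi ikno qgy ljyd fgddp nvnin lfpwr oobs sqvz sjfsr
Hunk 5: at line 6 remove [lfpwr,oobs] add [ahpry,mvpf] -> 10 lines: tfdwi ikno qgy ljyd fgddp nvnin ahpry mvpf sqvz sjfsr
Final line 4: ljyd

Answer: ljyd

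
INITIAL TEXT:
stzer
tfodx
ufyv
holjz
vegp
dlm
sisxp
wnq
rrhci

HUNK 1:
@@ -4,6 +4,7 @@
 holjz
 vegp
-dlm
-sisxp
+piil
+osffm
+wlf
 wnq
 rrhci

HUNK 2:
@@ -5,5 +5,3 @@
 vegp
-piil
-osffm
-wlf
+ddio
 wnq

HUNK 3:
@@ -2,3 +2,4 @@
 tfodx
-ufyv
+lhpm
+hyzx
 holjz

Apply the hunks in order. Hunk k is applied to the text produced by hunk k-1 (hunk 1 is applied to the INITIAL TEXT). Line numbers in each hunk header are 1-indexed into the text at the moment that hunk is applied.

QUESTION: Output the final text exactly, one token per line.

Hunk 1: at line 4 remove [dlm,sisxp] add [piil,osffm,wlf] -> 10 lines: stzer tfodx ufyv holjz vegp piil osffm wlf wnq rrhci
Hunk 2: at line 5 remove [piil,osffm,wlf] add [ddio] -> 8 lines: stzer tfodx ufyv holjz vegp ddio wnq rrhci
Hunk 3: at line 2 remove [ufyv] add [lhpm,hyzx] -> 9 lines: stzer tfodx lhpm hyzx holjz vegp ddio wnq rrhci

Answer: stzer
tfodx
lhpm
hyzx
holjz
vegp
ddio
wnq
rrhci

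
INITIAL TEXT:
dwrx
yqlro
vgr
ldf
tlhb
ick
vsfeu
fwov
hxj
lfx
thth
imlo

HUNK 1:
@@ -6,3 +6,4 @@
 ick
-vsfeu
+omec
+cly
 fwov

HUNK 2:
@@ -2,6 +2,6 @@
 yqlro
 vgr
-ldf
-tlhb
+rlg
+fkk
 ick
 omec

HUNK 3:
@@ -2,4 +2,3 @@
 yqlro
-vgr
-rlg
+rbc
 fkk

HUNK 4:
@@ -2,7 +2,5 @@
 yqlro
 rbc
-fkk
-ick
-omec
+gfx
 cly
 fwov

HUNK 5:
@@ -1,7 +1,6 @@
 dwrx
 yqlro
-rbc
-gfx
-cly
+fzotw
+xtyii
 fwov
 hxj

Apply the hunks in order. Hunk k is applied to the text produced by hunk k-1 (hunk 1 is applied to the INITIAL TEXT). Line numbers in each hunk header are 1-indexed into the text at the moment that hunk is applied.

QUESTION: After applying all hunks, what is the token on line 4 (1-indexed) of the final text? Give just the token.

Answer: xtyii

Derivation:
Hunk 1: at line 6 remove [vsfeu] add [omec,cly] -> 13 lines: dwrx yqlro vgr ldf tlhb ick omec cly fwov hxj lfx thth imlo
Hunk 2: at line 2 remove [ldf,tlhb] add [rlg,fkk] -> 13 lines: dwrx yqlro vgr rlg fkk ick omec cly fwov hxj lfx thth imlo
Hunk 3: at line 2 remove [vgr,rlg] add [rbc] -> 12 lines: dwrx yqlro rbc fkk ick omec cly fwov hxj lfx thth imlo
Hunk 4: at line 2 remove [fkk,ick,omec] add [gfx] -> 10 lines: dwrx yqlro rbc gfx cly fwov hxj lfx thth imlo
Hunk 5: at line 1 remove [rbc,gfx,cly] add [fzotw,xtyii] -> 9 lines: dwrx yqlro fzotw xtyii fwov hxj lfx thth imlo
Final line 4: xtyii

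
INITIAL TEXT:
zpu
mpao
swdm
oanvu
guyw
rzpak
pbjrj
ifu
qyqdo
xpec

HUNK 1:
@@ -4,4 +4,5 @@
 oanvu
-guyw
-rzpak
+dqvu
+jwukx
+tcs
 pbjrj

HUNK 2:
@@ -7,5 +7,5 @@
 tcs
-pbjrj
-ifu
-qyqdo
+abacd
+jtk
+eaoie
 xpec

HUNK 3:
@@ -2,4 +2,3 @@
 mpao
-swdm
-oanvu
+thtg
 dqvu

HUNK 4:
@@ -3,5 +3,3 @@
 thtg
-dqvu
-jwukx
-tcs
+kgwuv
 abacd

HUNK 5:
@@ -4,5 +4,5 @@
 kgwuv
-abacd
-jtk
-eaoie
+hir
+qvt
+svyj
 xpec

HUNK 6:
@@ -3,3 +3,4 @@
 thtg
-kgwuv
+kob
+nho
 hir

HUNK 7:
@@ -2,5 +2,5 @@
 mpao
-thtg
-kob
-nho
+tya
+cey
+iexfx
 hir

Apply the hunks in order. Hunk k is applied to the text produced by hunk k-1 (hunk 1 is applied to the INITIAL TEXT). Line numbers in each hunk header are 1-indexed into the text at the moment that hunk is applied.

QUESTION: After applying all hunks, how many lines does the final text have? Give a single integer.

Hunk 1: at line 4 remove [guyw,rzpak] add [dqvu,jwukx,tcs] -> 11 lines: zpu mpao swdm oanvu dqvu jwukx tcs pbjrj ifu qyqdo xpec
Hunk 2: at line 7 remove [pbjrj,ifu,qyqdo] add [abacd,jtk,eaoie] -> 11 lines: zpu mpao swdm oanvu dqvu jwukx tcs abacd jtk eaoie xpec
Hunk 3: at line 2 remove [swdm,oanvu] add [thtg] -> 10 lines: zpu mpao thtg dqvu jwukx tcs abacd jtk eaoie xpec
Hunk 4: at line 3 remove [dqvu,jwukx,tcs] add [kgwuv] -> 8 lines: zpu mpao thtg kgwuv abacd jtk eaoie xpec
Hunk 5: at line 4 remove [abacd,jtk,eaoie] add [hir,qvt,svyj] -> 8 lines: zpu mpao thtg kgwuv hir qvt svyj xpec
Hunk 6: at line 3 remove [kgwuv] add [kob,nho] -> 9 lines: zpu mpao thtg kob nho hir qvt svyj xpec
Hunk 7: at line 2 remove [thtg,kob,nho] add [tya,cey,iexfx] -> 9 lines: zpu mpao tya cey iexfx hir qvt svyj xpec
Final line count: 9

Answer: 9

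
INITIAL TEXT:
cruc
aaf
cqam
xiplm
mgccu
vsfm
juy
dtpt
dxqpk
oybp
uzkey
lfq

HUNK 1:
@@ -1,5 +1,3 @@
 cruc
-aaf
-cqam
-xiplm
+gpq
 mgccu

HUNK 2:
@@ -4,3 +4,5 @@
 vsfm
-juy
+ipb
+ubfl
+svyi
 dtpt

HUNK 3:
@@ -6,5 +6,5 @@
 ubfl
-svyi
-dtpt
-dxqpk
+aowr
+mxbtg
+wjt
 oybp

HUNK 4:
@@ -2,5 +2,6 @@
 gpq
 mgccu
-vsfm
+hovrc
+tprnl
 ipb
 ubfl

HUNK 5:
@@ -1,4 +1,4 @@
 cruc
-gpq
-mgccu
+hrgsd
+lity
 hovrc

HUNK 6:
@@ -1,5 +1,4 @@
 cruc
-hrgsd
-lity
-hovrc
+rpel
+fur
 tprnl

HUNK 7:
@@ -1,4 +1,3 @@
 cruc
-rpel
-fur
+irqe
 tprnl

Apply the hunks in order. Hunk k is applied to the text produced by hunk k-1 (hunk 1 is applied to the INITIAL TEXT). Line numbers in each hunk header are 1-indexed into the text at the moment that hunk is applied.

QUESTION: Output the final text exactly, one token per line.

Hunk 1: at line 1 remove [aaf,cqam,xiplm] add [gpq] -> 10 lines: cruc gpq mgccu vsfm juy dtpt dxqpk oybp uzkey lfq
Hunk 2: at line 4 remove [juy] add [ipb,ubfl,svyi] -> 12 lines: cruc gpq mgccu vsfm ipb ubfl svyi dtpt dxqpk oybp uzkey lfq
Hunk 3: at line 6 remove [svyi,dtpt,dxqpk] add [aowr,mxbtg,wjt] -> 12 lines: cruc gpq mgccu vsfm ipb ubfl aowr mxbtg wjt oybp uzkey lfq
Hunk 4: at line 2 remove [vsfm] add [hovrc,tprnl] -> 13 lines: cruc gpq mgccu hovrc tprnl ipb ubfl aowr mxbtg wjt oybp uzkey lfq
Hunk 5: at line 1 remove [gpq,mgccu] add [hrgsd,lity] -> 13 lines: cruc hrgsd lity hovrc tprnl ipb ubfl aowr mxbtg wjt oybp uzkey lfq
Hunk 6: at line 1 remove [hrgsd,lity,hovrc] add [rpel,fur] -> 12 lines: cruc rpel fur tprnl ipb ubfl aowr mxbtg wjt oybp uzkey lfq
Hunk 7: at line 1 remove [rpel,fur] add [irqe] -> 11 lines: cruc irqe tprnl ipb ubfl aowr mxbtg wjt oybp uzkey lfq

Answer: cruc
irqe
tprnl
ipb
ubfl
aowr
mxbtg
wjt
oybp
uzkey
lfq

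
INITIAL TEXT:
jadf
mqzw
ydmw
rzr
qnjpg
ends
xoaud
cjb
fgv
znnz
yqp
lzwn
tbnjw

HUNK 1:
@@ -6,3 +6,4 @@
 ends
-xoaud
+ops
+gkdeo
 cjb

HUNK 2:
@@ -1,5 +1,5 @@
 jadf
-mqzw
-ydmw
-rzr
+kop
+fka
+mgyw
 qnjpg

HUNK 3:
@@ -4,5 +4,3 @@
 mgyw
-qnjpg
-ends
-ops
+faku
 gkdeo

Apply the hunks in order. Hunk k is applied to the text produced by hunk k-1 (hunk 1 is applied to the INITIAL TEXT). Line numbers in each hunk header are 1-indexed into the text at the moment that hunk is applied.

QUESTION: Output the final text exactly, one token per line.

Answer: jadf
kop
fka
mgyw
faku
gkdeo
cjb
fgv
znnz
yqp
lzwn
tbnjw

Derivation:
Hunk 1: at line 6 remove [xoaud] add [ops,gkdeo] -> 14 lines: jadf mqzw ydmw rzr qnjpg ends ops gkdeo cjb fgv znnz yqp lzwn tbnjw
Hunk 2: at line 1 remove [mqzw,ydmw,rzr] add [kop,fka,mgyw] -> 14 lines: jadf kop fka mgyw qnjpg ends ops gkdeo cjb fgv znnz yqp lzwn tbnjw
Hunk 3: at line 4 remove [qnjpg,ends,ops] add [faku] -> 12 lines: jadf kop fka mgyw faku gkdeo cjb fgv znnz yqp lzwn tbnjw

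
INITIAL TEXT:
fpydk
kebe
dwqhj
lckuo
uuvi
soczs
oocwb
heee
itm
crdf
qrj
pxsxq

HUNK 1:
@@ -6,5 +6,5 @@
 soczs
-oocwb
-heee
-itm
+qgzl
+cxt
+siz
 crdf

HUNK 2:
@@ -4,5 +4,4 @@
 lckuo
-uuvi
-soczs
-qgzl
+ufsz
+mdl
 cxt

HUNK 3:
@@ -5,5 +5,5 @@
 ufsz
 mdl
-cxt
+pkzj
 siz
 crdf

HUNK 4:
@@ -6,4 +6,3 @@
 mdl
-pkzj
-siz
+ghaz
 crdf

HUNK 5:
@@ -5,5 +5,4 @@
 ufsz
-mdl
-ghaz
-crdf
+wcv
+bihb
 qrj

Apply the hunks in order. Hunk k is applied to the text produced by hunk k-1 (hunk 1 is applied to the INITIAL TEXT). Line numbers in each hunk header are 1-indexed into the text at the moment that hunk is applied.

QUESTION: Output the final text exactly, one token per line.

Answer: fpydk
kebe
dwqhj
lckuo
ufsz
wcv
bihb
qrj
pxsxq

Derivation:
Hunk 1: at line 6 remove [oocwb,heee,itm] add [qgzl,cxt,siz] -> 12 lines: fpydk kebe dwqhj lckuo uuvi soczs qgzl cxt siz crdf qrj pxsxq
Hunk 2: at line 4 remove [uuvi,soczs,qgzl] add [ufsz,mdl] -> 11 lines: fpydk kebe dwqhj lckuo ufsz mdl cxt siz crdf qrj pxsxq
Hunk 3: at line 5 remove [cxt] add [pkzj] -> 11 lines: fpydk kebe dwqhj lckuo ufsz mdl pkzj siz crdf qrj pxsxq
Hunk 4: at line 6 remove [pkzj,siz] add [ghaz] -> 10 lines: fpydk kebe dwqhj lckuo ufsz mdl ghaz crdf qrj pxsxq
Hunk 5: at line 5 remove [mdl,ghaz,crdf] add [wcv,bihb] -> 9 lines: fpydk kebe dwqhj lckuo ufsz wcv bihb qrj pxsxq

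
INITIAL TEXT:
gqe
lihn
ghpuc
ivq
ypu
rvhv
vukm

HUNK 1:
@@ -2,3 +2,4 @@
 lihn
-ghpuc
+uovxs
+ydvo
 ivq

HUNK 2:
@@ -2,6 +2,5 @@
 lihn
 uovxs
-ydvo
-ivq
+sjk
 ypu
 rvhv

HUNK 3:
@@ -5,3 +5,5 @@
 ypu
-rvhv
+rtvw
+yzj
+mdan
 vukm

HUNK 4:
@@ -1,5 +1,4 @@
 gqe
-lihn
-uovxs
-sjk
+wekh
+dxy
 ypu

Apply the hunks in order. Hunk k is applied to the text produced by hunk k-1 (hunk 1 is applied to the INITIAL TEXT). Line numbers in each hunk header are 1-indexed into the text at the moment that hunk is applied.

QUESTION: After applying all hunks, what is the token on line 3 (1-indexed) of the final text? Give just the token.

Answer: dxy

Derivation:
Hunk 1: at line 2 remove [ghpuc] add [uovxs,ydvo] -> 8 lines: gqe lihn uovxs ydvo ivq ypu rvhv vukm
Hunk 2: at line 2 remove [ydvo,ivq] add [sjk] -> 7 lines: gqe lihn uovxs sjk ypu rvhv vukm
Hunk 3: at line 5 remove [rvhv] add [rtvw,yzj,mdan] -> 9 lines: gqe lihn uovxs sjk ypu rtvw yzj mdan vukm
Hunk 4: at line 1 remove [lihn,uovxs,sjk] add [wekh,dxy] -> 8 lines: gqe wekh dxy ypu rtvw yzj mdan vukm
Final line 3: dxy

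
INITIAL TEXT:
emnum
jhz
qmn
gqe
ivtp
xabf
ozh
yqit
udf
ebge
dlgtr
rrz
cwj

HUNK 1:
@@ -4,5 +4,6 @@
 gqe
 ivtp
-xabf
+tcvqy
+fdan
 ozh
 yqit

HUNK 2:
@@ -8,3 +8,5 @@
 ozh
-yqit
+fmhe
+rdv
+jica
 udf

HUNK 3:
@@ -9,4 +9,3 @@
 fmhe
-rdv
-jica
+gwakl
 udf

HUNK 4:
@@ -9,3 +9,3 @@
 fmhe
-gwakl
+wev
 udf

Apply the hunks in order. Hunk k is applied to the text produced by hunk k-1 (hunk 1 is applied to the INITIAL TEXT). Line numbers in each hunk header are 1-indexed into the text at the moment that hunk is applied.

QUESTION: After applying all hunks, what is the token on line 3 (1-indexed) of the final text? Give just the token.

Answer: qmn

Derivation:
Hunk 1: at line 4 remove [xabf] add [tcvqy,fdan] -> 14 lines: emnum jhz qmn gqe ivtp tcvqy fdan ozh yqit udf ebge dlgtr rrz cwj
Hunk 2: at line 8 remove [yqit] add [fmhe,rdv,jica] -> 16 lines: emnum jhz qmn gqe ivtp tcvqy fdan ozh fmhe rdv jica udf ebge dlgtr rrz cwj
Hunk 3: at line 9 remove [rdv,jica] add [gwakl] -> 15 lines: emnum jhz qmn gqe ivtp tcvqy fdan ozh fmhe gwakl udf ebge dlgtr rrz cwj
Hunk 4: at line 9 remove [gwakl] add [wev] -> 15 lines: emnum jhz qmn gqe ivtp tcvqy fdan ozh fmhe wev udf ebge dlgtr rrz cwj
Final line 3: qmn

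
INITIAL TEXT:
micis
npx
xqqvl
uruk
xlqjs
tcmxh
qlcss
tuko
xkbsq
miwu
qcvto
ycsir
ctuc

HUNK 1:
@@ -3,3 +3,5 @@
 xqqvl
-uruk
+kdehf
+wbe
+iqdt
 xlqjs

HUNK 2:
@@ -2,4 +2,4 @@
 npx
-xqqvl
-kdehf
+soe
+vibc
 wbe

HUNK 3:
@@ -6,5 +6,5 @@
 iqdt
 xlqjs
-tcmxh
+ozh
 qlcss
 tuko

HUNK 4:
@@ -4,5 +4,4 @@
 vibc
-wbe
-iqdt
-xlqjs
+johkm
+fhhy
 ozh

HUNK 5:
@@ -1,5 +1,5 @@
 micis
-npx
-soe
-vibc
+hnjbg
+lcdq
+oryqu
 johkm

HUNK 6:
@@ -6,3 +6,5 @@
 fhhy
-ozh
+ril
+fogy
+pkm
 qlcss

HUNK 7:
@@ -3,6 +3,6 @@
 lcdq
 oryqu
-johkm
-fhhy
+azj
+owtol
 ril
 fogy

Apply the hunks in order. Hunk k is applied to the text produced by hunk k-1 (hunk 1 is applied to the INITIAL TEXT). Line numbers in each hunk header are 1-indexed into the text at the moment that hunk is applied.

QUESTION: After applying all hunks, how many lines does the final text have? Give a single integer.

Hunk 1: at line 3 remove [uruk] add [kdehf,wbe,iqdt] -> 15 lines: micis npx xqqvl kdehf wbe iqdt xlqjs tcmxh qlcss tuko xkbsq miwu qcvto ycsir ctuc
Hunk 2: at line 2 remove [xqqvl,kdehf] add [soe,vibc] -> 15 lines: micis npx soe vibc wbe iqdt xlqjs tcmxh qlcss tuko xkbsq miwu qcvto ycsir ctuc
Hunk 3: at line 6 remove [tcmxh] add [ozh] -> 15 lines: micis npx soe vibc wbe iqdt xlqjs ozh qlcss tuko xkbsq miwu qcvto ycsir ctuc
Hunk 4: at line 4 remove [wbe,iqdt,xlqjs] add [johkm,fhhy] -> 14 lines: micis npx soe vibc johkm fhhy ozh qlcss tuko xkbsq miwu qcvto ycsir ctuc
Hunk 5: at line 1 remove [npx,soe,vibc] add [hnjbg,lcdq,oryqu] -> 14 lines: micis hnjbg lcdq oryqu johkm fhhy ozh qlcss tuko xkbsq miwu qcvto ycsir ctuc
Hunk 6: at line 6 remove [ozh] add [ril,fogy,pkm] -> 16 lines: micis hnjbg lcdq oryqu johkm fhhy ril fogy pkm qlcss tuko xkbsq miwu qcvto ycsir ctuc
Hunk 7: at line 3 remove [johkm,fhhy] add [azj,owtol] -> 16 lines: micis hnjbg lcdq oryqu azj owtol ril fogy pkm qlcss tuko xkbsq miwu qcvto ycsir ctuc
Final line count: 16

Answer: 16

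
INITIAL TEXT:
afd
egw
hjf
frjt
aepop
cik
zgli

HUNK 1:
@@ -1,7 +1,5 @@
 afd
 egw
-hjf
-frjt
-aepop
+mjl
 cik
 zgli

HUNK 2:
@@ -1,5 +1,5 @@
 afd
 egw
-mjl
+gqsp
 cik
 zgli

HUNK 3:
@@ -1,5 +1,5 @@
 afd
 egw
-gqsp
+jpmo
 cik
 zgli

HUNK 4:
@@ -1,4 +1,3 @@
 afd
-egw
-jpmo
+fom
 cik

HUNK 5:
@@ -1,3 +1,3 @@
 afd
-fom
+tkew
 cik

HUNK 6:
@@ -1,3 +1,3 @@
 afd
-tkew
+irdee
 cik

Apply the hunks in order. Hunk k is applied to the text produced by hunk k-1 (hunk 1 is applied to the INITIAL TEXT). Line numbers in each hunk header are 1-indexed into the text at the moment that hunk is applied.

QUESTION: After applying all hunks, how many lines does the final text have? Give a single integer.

Answer: 4

Derivation:
Hunk 1: at line 1 remove [hjf,frjt,aepop] add [mjl] -> 5 lines: afd egw mjl cik zgli
Hunk 2: at line 1 remove [mjl] add [gqsp] -> 5 lines: afd egw gqsp cik zgli
Hunk 3: at line 1 remove [gqsp] add [jpmo] -> 5 lines: afd egw jpmo cik zgli
Hunk 4: at line 1 remove [egw,jpmo] add [fom] -> 4 lines: afd fom cik zgli
Hunk 5: at line 1 remove [fom] add [tkew] -> 4 lines: afd tkew cik zgli
Hunk 6: at line 1 remove [tkew] add [irdee] -> 4 lines: afd irdee cik zgli
Final line count: 4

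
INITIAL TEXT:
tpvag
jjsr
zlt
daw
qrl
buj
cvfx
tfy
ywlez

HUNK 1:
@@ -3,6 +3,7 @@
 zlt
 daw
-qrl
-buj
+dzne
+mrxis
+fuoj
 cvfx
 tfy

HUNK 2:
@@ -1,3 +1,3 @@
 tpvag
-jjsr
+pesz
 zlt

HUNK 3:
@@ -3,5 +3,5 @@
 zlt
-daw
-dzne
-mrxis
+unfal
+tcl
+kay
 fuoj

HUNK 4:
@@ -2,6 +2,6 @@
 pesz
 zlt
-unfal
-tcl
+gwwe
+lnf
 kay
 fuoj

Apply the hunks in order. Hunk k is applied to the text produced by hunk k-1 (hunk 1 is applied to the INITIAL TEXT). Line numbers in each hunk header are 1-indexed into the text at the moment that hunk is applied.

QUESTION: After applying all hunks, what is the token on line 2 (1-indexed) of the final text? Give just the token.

Answer: pesz

Derivation:
Hunk 1: at line 3 remove [qrl,buj] add [dzne,mrxis,fuoj] -> 10 lines: tpvag jjsr zlt daw dzne mrxis fuoj cvfx tfy ywlez
Hunk 2: at line 1 remove [jjsr] add [pesz] -> 10 lines: tpvag pesz zlt daw dzne mrxis fuoj cvfx tfy ywlez
Hunk 3: at line 3 remove [daw,dzne,mrxis] add [unfal,tcl,kay] -> 10 lines: tpvag pesz zlt unfal tcl kay fuoj cvfx tfy ywlez
Hunk 4: at line 2 remove [unfal,tcl] add [gwwe,lnf] -> 10 lines: tpvag pesz zlt gwwe lnf kay fuoj cvfx tfy ywlez
Final line 2: pesz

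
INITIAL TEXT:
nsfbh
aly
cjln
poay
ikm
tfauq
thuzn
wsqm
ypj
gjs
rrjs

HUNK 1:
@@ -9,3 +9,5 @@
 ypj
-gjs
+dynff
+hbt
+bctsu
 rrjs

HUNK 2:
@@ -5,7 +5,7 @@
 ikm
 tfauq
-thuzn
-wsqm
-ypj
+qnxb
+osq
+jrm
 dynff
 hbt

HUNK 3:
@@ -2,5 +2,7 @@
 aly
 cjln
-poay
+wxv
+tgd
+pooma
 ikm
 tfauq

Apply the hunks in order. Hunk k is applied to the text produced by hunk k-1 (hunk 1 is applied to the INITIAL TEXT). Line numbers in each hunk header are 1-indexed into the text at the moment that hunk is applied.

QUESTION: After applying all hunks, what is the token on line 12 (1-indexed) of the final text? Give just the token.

Answer: dynff

Derivation:
Hunk 1: at line 9 remove [gjs] add [dynff,hbt,bctsu] -> 13 lines: nsfbh aly cjln poay ikm tfauq thuzn wsqm ypj dynff hbt bctsu rrjs
Hunk 2: at line 5 remove [thuzn,wsqm,ypj] add [qnxb,osq,jrm] -> 13 lines: nsfbh aly cjln poay ikm tfauq qnxb osq jrm dynff hbt bctsu rrjs
Hunk 3: at line 2 remove [poay] add [wxv,tgd,pooma] -> 15 lines: nsfbh aly cjln wxv tgd pooma ikm tfauq qnxb osq jrm dynff hbt bctsu rrjs
Final line 12: dynff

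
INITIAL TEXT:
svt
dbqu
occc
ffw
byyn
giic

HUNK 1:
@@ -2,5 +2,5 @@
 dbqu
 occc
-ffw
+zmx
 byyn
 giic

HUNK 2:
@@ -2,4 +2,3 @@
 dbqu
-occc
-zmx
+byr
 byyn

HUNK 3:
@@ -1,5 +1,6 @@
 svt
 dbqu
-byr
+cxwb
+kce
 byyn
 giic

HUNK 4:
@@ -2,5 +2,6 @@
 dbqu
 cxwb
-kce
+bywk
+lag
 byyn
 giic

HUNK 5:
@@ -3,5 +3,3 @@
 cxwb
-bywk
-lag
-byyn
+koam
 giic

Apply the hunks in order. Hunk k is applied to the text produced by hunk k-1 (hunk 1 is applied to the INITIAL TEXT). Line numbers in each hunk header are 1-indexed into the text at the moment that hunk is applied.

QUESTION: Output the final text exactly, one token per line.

Answer: svt
dbqu
cxwb
koam
giic

Derivation:
Hunk 1: at line 2 remove [ffw] add [zmx] -> 6 lines: svt dbqu occc zmx byyn giic
Hunk 2: at line 2 remove [occc,zmx] add [byr] -> 5 lines: svt dbqu byr byyn giic
Hunk 3: at line 1 remove [byr] add [cxwb,kce] -> 6 lines: svt dbqu cxwb kce byyn giic
Hunk 4: at line 2 remove [kce] add [bywk,lag] -> 7 lines: svt dbqu cxwb bywk lag byyn giic
Hunk 5: at line 3 remove [bywk,lag,byyn] add [koam] -> 5 lines: svt dbqu cxwb koam giic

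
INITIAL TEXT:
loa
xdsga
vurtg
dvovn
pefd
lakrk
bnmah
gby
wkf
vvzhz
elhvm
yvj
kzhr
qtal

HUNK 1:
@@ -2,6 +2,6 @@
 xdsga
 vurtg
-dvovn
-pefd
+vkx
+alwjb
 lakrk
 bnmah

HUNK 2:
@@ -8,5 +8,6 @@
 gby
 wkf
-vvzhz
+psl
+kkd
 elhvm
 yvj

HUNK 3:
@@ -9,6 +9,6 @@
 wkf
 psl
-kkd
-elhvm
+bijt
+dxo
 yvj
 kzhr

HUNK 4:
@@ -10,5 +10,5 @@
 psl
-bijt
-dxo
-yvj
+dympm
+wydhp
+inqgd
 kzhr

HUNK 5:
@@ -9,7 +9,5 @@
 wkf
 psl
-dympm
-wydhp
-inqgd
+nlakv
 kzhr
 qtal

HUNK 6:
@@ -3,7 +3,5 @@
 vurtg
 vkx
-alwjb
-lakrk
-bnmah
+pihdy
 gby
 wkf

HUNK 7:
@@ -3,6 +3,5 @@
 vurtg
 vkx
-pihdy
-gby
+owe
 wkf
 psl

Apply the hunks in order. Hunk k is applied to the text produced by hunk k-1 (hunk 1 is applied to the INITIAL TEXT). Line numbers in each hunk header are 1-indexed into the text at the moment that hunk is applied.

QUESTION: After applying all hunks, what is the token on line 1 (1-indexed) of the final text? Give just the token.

Hunk 1: at line 2 remove [dvovn,pefd] add [vkx,alwjb] -> 14 lines: loa xdsga vurtg vkx alwjb lakrk bnmah gby wkf vvzhz elhvm yvj kzhr qtal
Hunk 2: at line 8 remove [vvzhz] add [psl,kkd] -> 15 lines: loa xdsga vurtg vkx alwjb lakrk bnmah gby wkf psl kkd elhvm yvj kzhr qtal
Hunk 3: at line 9 remove [kkd,elhvm] add [bijt,dxo] -> 15 lines: loa xdsga vurtg vkx alwjb lakrk bnmah gby wkf psl bijt dxo yvj kzhr qtal
Hunk 4: at line 10 remove [bijt,dxo,yvj] add [dympm,wydhp,inqgd] -> 15 lines: loa xdsga vurtg vkx alwjb lakrk bnmah gby wkf psl dympm wydhp inqgd kzhr qtal
Hunk 5: at line 9 remove [dympm,wydhp,inqgd] add [nlakv] -> 13 lines: loa xdsga vurtg vkx alwjb lakrk bnmah gby wkf psl nlakv kzhr qtal
Hunk 6: at line 3 remove [alwjb,lakrk,bnmah] add [pihdy] -> 11 lines: loa xdsga vurtg vkx pihdy gby wkf psl nlakv kzhr qtal
Hunk 7: at line 3 remove [pihdy,gby] add [owe] -> 10 lines: loa xdsga vurtg vkx owe wkf psl nlakv kzhr qtal
Final line 1: loa

Answer: loa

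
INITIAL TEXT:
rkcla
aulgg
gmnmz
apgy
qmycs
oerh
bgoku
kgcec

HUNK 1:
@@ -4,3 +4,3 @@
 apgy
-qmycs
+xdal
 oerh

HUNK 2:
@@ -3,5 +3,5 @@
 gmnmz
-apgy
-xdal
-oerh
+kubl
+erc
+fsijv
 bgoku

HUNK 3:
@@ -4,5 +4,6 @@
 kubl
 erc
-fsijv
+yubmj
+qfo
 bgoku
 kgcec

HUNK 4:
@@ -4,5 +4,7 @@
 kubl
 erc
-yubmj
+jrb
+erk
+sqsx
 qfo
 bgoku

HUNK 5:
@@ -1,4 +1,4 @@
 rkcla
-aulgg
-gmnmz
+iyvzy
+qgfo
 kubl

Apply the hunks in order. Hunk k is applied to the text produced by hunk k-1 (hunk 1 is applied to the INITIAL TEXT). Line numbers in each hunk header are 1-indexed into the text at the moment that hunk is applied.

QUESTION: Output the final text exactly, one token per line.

Answer: rkcla
iyvzy
qgfo
kubl
erc
jrb
erk
sqsx
qfo
bgoku
kgcec

Derivation:
Hunk 1: at line 4 remove [qmycs] add [xdal] -> 8 lines: rkcla aulgg gmnmz apgy xdal oerh bgoku kgcec
Hunk 2: at line 3 remove [apgy,xdal,oerh] add [kubl,erc,fsijv] -> 8 lines: rkcla aulgg gmnmz kubl erc fsijv bgoku kgcec
Hunk 3: at line 4 remove [fsijv] add [yubmj,qfo] -> 9 lines: rkcla aulgg gmnmz kubl erc yubmj qfo bgoku kgcec
Hunk 4: at line 4 remove [yubmj] add [jrb,erk,sqsx] -> 11 lines: rkcla aulgg gmnmz kubl erc jrb erk sqsx qfo bgoku kgcec
Hunk 5: at line 1 remove [aulgg,gmnmz] add [iyvzy,qgfo] -> 11 lines: rkcla iyvzy qgfo kubl erc jrb erk sqsx qfo bgoku kgcec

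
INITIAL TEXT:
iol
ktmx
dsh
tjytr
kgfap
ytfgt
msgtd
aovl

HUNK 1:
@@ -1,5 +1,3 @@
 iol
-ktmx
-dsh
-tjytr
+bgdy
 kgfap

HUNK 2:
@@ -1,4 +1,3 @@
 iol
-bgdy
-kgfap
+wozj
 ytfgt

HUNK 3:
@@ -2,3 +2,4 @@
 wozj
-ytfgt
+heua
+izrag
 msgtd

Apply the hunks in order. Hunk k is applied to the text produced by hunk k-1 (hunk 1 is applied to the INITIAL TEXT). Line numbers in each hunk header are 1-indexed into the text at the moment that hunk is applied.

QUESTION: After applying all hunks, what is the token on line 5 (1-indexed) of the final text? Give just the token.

Hunk 1: at line 1 remove [ktmx,dsh,tjytr] add [bgdy] -> 6 lines: iol bgdy kgfap ytfgt msgtd aovl
Hunk 2: at line 1 remove [bgdy,kgfap] add [wozj] -> 5 lines: iol wozj ytfgt msgtd aovl
Hunk 3: at line 2 remove [ytfgt] add [heua,izrag] -> 6 lines: iol wozj heua izrag msgtd aovl
Final line 5: msgtd

Answer: msgtd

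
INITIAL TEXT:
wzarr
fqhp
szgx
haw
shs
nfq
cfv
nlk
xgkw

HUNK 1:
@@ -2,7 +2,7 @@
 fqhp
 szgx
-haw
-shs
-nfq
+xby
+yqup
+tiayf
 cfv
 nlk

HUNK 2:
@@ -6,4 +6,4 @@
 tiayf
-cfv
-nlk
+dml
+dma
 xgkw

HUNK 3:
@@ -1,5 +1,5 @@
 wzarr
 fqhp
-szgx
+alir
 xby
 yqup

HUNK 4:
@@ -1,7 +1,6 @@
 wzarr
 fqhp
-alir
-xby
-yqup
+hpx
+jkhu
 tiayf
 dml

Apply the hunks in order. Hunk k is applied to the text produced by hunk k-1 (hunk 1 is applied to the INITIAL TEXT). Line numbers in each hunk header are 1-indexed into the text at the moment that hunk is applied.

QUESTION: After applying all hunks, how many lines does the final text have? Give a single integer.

Answer: 8

Derivation:
Hunk 1: at line 2 remove [haw,shs,nfq] add [xby,yqup,tiayf] -> 9 lines: wzarr fqhp szgx xby yqup tiayf cfv nlk xgkw
Hunk 2: at line 6 remove [cfv,nlk] add [dml,dma] -> 9 lines: wzarr fqhp szgx xby yqup tiayf dml dma xgkw
Hunk 3: at line 1 remove [szgx] add [alir] -> 9 lines: wzarr fqhp alir xby yqup tiayf dml dma xgkw
Hunk 4: at line 1 remove [alir,xby,yqup] add [hpx,jkhu] -> 8 lines: wzarr fqhp hpx jkhu tiayf dml dma xgkw
Final line count: 8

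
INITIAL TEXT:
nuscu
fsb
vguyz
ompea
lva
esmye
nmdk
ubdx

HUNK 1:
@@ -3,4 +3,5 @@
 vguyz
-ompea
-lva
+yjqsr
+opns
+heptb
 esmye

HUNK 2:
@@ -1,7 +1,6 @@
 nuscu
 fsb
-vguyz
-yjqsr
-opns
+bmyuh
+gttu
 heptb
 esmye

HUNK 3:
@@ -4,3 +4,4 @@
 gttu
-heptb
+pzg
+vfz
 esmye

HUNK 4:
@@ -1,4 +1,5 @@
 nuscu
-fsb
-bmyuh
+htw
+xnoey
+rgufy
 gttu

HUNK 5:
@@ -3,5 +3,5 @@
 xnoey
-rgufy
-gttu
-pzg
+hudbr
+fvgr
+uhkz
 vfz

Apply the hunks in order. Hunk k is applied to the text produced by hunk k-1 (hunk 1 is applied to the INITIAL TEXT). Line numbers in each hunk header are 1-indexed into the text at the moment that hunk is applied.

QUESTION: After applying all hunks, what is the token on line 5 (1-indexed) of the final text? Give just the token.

Answer: fvgr

Derivation:
Hunk 1: at line 3 remove [ompea,lva] add [yjqsr,opns,heptb] -> 9 lines: nuscu fsb vguyz yjqsr opns heptb esmye nmdk ubdx
Hunk 2: at line 1 remove [vguyz,yjqsr,opns] add [bmyuh,gttu] -> 8 lines: nuscu fsb bmyuh gttu heptb esmye nmdk ubdx
Hunk 3: at line 4 remove [heptb] add [pzg,vfz] -> 9 lines: nuscu fsb bmyuh gttu pzg vfz esmye nmdk ubdx
Hunk 4: at line 1 remove [fsb,bmyuh] add [htw,xnoey,rgufy] -> 10 lines: nuscu htw xnoey rgufy gttu pzg vfz esmye nmdk ubdx
Hunk 5: at line 3 remove [rgufy,gttu,pzg] add [hudbr,fvgr,uhkz] -> 10 lines: nuscu htw xnoey hudbr fvgr uhkz vfz esmye nmdk ubdx
Final line 5: fvgr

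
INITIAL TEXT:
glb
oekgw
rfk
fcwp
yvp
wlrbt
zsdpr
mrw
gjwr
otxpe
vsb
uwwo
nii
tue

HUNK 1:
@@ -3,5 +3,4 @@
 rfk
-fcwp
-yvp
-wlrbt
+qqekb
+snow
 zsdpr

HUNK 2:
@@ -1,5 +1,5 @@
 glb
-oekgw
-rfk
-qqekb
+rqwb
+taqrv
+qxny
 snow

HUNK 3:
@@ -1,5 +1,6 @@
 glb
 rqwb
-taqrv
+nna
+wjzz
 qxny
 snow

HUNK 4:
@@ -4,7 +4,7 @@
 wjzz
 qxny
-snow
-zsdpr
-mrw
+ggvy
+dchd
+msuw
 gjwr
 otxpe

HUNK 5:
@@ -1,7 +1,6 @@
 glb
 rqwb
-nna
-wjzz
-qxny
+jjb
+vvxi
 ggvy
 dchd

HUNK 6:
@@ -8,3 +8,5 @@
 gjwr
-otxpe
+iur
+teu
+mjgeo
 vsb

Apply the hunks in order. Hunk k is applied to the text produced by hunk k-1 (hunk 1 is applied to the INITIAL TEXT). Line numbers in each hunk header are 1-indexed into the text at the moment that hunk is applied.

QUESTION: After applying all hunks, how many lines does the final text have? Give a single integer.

Hunk 1: at line 3 remove [fcwp,yvp,wlrbt] add [qqekb,snow] -> 13 lines: glb oekgw rfk qqekb snow zsdpr mrw gjwr otxpe vsb uwwo nii tue
Hunk 2: at line 1 remove [oekgw,rfk,qqekb] add [rqwb,taqrv,qxny] -> 13 lines: glb rqwb taqrv qxny snow zsdpr mrw gjwr otxpe vsb uwwo nii tue
Hunk 3: at line 1 remove [taqrv] add [nna,wjzz] -> 14 lines: glb rqwb nna wjzz qxny snow zsdpr mrw gjwr otxpe vsb uwwo nii tue
Hunk 4: at line 4 remove [snow,zsdpr,mrw] add [ggvy,dchd,msuw] -> 14 lines: glb rqwb nna wjzz qxny ggvy dchd msuw gjwr otxpe vsb uwwo nii tue
Hunk 5: at line 1 remove [nna,wjzz,qxny] add [jjb,vvxi] -> 13 lines: glb rqwb jjb vvxi ggvy dchd msuw gjwr otxpe vsb uwwo nii tue
Hunk 6: at line 8 remove [otxpe] add [iur,teu,mjgeo] -> 15 lines: glb rqwb jjb vvxi ggvy dchd msuw gjwr iur teu mjgeo vsb uwwo nii tue
Final line count: 15

Answer: 15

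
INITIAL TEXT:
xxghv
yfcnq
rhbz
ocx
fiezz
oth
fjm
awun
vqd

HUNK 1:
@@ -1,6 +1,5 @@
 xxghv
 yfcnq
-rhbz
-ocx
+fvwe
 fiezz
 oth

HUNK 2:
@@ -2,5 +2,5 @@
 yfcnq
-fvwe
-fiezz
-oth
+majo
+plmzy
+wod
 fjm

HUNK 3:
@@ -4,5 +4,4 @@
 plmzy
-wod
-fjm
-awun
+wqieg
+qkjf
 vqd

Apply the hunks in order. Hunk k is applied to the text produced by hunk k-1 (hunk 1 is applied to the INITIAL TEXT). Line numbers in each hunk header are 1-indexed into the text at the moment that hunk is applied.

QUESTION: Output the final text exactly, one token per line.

Hunk 1: at line 1 remove [rhbz,ocx] add [fvwe] -> 8 lines: xxghv yfcnq fvwe fiezz oth fjm awun vqd
Hunk 2: at line 2 remove [fvwe,fiezz,oth] add [majo,plmzy,wod] -> 8 lines: xxghv yfcnq majo plmzy wod fjm awun vqd
Hunk 3: at line 4 remove [wod,fjm,awun] add [wqieg,qkjf] -> 7 lines: xxghv yfcnq majo plmzy wqieg qkjf vqd

Answer: xxghv
yfcnq
majo
plmzy
wqieg
qkjf
vqd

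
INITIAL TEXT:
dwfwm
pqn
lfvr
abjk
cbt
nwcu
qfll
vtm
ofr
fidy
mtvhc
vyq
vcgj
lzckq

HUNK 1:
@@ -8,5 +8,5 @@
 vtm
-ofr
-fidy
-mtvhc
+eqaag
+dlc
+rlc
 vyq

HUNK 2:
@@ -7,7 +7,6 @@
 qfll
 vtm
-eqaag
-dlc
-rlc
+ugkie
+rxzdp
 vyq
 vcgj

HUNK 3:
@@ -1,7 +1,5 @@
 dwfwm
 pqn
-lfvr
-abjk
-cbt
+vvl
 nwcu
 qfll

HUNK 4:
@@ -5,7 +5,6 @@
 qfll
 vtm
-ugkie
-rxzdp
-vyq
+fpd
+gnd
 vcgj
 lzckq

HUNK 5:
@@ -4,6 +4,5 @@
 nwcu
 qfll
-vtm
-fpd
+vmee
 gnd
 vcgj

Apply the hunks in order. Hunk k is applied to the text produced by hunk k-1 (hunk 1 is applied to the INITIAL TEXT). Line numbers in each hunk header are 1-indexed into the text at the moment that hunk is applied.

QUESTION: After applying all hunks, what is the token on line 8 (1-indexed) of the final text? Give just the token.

Hunk 1: at line 8 remove [ofr,fidy,mtvhc] add [eqaag,dlc,rlc] -> 14 lines: dwfwm pqn lfvr abjk cbt nwcu qfll vtm eqaag dlc rlc vyq vcgj lzckq
Hunk 2: at line 7 remove [eqaag,dlc,rlc] add [ugkie,rxzdp] -> 13 lines: dwfwm pqn lfvr abjk cbt nwcu qfll vtm ugkie rxzdp vyq vcgj lzckq
Hunk 3: at line 1 remove [lfvr,abjk,cbt] add [vvl] -> 11 lines: dwfwm pqn vvl nwcu qfll vtm ugkie rxzdp vyq vcgj lzckq
Hunk 4: at line 5 remove [ugkie,rxzdp,vyq] add [fpd,gnd] -> 10 lines: dwfwm pqn vvl nwcu qfll vtm fpd gnd vcgj lzckq
Hunk 5: at line 4 remove [vtm,fpd] add [vmee] -> 9 lines: dwfwm pqn vvl nwcu qfll vmee gnd vcgj lzckq
Final line 8: vcgj

Answer: vcgj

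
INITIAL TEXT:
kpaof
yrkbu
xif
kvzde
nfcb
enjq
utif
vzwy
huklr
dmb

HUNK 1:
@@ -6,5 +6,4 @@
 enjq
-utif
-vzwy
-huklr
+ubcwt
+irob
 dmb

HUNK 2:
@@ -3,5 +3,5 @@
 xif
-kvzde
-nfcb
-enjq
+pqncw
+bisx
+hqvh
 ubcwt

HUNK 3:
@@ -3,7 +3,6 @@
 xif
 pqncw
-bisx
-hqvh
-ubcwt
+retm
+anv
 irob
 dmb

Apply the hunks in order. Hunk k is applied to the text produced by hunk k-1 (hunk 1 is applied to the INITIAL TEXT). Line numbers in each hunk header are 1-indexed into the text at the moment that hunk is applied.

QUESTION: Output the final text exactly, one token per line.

Answer: kpaof
yrkbu
xif
pqncw
retm
anv
irob
dmb

Derivation:
Hunk 1: at line 6 remove [utif,vzwy,huklr] add [ubcwt,irob] -> 9 lines: kpaof yrkbu xif kvzde nfcb enjq ubcwt irob dmb
Hunk 2: at line 3 remove [kvzde,nfcb,enjq] add [pqncw,bisx,hqvh] -> 9 lines: kpaof yrkbu xif pqncw bisx hqvh ubcwt irob dmb
Hunk 3: at line 3 remove [bisx,hqvh,ubcwt] add [retm,anv] -> 8 lines: kpaof yrkbu xif pqncw retm anv irob dmb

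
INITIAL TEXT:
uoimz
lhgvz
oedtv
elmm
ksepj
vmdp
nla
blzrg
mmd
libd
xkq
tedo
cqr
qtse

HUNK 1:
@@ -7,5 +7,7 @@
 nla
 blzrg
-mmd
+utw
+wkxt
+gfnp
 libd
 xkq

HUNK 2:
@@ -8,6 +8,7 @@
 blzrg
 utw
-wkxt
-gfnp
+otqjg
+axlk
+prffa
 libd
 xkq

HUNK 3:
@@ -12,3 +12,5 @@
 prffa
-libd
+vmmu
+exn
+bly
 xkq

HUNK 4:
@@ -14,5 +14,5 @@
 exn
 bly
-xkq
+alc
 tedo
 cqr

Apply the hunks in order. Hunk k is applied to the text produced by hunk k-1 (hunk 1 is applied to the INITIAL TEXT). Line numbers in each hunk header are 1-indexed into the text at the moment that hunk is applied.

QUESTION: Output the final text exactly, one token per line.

Answer: uoimz
lhgvz
oedtv
elmm
ksepj
vmdp
nla
blzrg
utw
otqjg
axlk
prffa
vmmu
exn
bly
alc
tedo
cqr
qtse

Derivation:
Hunk 1: at line 7 remove [mmd] add [utw,wkxt,gfnp] -> 16 lines: uoimz lhgvz oedtv elmm ksepj vmdp nla blzrg utw wkxt gfnp libd xkq tedo cqr qtse
Hunk 2: at line 8 remove [wkxt,gfnp] add [otqjg,axlk,prffa] -> 17 lines: uoimz lhgvz oedtv elmm ksepj vmdp nla blzrg utw otqjg axlk prffa libd xkq tedo cqr qtse
Hunk 3: at line 12 remove [libd] add [vmmu,exn,bly] -> 19 lines: uoimz lhgvz oedtv elmm ksepj vmdp nla blzrg utw otqjg axlk prffa vmmu exn bly xkq tedo cqr qtse
Hunk 4: at line 14 remove [xkq] add [alc] -> 19 lines: uoimz lhgvz oedtv elmm ksepj vmdp nla blzrg utw otqjg axlk prffa vmmu exn bly alc tedo cqr qtse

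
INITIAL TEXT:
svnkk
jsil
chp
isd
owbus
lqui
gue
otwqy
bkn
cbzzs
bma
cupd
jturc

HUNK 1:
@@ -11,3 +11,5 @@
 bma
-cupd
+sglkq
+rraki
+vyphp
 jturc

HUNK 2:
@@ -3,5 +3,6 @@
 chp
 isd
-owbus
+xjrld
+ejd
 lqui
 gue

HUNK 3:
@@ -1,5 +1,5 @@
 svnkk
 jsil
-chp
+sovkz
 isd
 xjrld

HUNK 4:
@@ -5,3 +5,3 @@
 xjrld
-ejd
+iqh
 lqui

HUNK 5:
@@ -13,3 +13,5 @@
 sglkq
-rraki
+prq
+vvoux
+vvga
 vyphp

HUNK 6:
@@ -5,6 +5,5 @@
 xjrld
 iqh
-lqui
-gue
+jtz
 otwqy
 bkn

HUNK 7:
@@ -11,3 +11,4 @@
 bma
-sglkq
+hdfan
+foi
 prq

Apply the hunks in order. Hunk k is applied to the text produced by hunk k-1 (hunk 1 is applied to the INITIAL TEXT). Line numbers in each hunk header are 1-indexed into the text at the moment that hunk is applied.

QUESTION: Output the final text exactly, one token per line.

Hunk 1: at line 11 remove [cupd] add [sglkq,rraki,vyphp] -> 15 lines: svnkk jsil chp isd owbus lqui gue otwqy bkn cbzzs bma sglkq rraki vyphp jturc
Hunk 2: at line 3 remove [owbus] add [xjrld,ejd] -> 16 lines: svnkk jsil chp isd xjrld ejd lqui gue otwqy bkn cbzzs bma sglkq rraki vyphp jturc
Hunk 3: at line 1 remove [chp] add [sovkz] -> 16 lines: svnkk jsil sovkz isd xjrld ejd lqui gue otwqy bkn cbzzs bma sglkq rraki vyphp jturc
Hunk 4: at line 5 remove [ejd] add [iqh] -> 16 lines: svnkk jsil sovkz isd xjrld iqh lqui gue otwqy bkn cbzzs bma sglkq rraki vyphp jturc
Hunk 5: at line 13 remove [rraki] add [prq,vvoux,vvga] -> 18 lines: svnkk jsil sovkz isd xjrld iqh lqui gue otwqy bkn cbzzs bma sglkq prq vvoux vvga vyphp jturc
Hunk 6: at line 5 remove [lqui,gue] add [jtz] -> 17 lines: svnkk jsil sovkz isd xjrld iqh jtz otwqy bkn cbzzs bma sglkq prq vvoux vvga vyphp jturc
Hunk 7: at line 11 remove [sglkq] add [hdfan,foi] -> 18 lines: svnkk jsil sovkz isd xjrld iqh jtz otwqy bkn cbzzs bma hdfan foi prq vvoux vvga vyphp jturc

Answer: svnkk
jsil
sovkz
isd
xjrld
iqh
jtz
otwqy
bkn
cbzzs
bma
hdfan
foi
prq
vvoux
vvga
vyphp
jturc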